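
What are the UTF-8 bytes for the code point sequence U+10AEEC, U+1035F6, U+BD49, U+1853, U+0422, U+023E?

U+10AEEC: 4-byte form → F4 8A BB AC.
U+1035F6: 4-byte form → F4 83 97 B6.
U+BD49: 3-byte form → EB B5 89.
U+1853: 3-byte form → E1 A1 93.
U+0422: 2-byte form → D0 A2.
U+023E: 2-byte form → C8 BE.
Concatenated (18 bytes): F4 8A BB AC F4 83 97 B6 EB B5 89 E1 A1 93 D0 A2 C8 BE.

F4 8A BB AC F4 83 97 B6 EB B5 89 E1 A1 93 D0 A2 C8 BE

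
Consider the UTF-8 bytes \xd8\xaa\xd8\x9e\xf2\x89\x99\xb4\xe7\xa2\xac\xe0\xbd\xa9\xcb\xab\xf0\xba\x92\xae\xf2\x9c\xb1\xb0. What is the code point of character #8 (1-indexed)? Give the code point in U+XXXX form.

U+9CC70

Offset 0: leading byte 0xD8 = 11011000 → 2-byte char #1 = D8 AA.
Offset 2: leading byte 0xD8 = 11011000 → 2-byte char #2 = D8 9E.
Offset 4: leading byte 0xF2 = 11110010 → 4-byte char #3 = F2 89 99 B4.
Offset 8: leading byte 0xE7 = 11100111 → 3-byte char #4 = E7 A2 AC.
Offset 11: leading byte 0xE0 = 11100000 → 3-byte char #5 = E0 BD A9.
Offset 14: leading byte 0xCB = 11001011 → 2-byte char #6 = CB AB.
Offset 16: leading byte 0xF0 = 11110000 → 4-byte char #7 = F0 BA 92 AE.
Offset 20: leading byte 0xF2 = 11110010 → 4-byte char #8 = F2 9C B1 B0.
Leading byte 0xF2 = 11110010 matches 11110xxx → 4-byte sequence.
Byte 1: 0xF2 = 11110010, payload 010 (3 bits).
Byte 2: 0x9C = 10011100 (10xxxxxx ✓), payload 011100.
Byte 3: 0xB1 = 10110001 (10xxxxxx ✓), payload 110001.
Byte 4: 0xB0 = 10110000 (10xxxxxx ✓), payload 110000.
Concatenate: 010011100110001110000 = 0x9CC70 (21 bits → U+9CC70).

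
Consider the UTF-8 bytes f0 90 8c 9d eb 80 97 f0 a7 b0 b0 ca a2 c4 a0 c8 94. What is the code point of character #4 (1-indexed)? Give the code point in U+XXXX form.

Offset 0: leading byte 0xF0 = 11110000 → 4-byte char #1 = F0 90 8C 9D.
Offset 4: leading byte 0xEB = 11101011 → 3-byte char #2 = EB 80 97.
Offset 7: leading byte 0xF0 = 11110000 → 4-byte char #3 = F0 A7 B0 B0.
Offset 11: leading byte 0xCA = 11001010 → 2-byte char #4 = CA A2.
Leading byte 0xCA = 11001010 matches 110xxxxx → 2-byte sequence.
Byte 1: 0xCA = 11001010, payload 01010 (5 bits).
Byte 2: 0xA2 = 10100010 (10xxxxxx ✓), payload 100010.
Concatenate: 01010100010 = 0x2A2 (11 bits → U+02A2).

U+02A2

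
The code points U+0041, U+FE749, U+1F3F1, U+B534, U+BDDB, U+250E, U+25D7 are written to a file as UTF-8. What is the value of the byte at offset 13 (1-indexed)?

0xEB

1-indexed offset 13 is 0-indexed offset 12.
U+0041 → 1-byte form 41 at offsets 0–0.
U+FE749 → 4-byte form F3 BE 9D 89 at offsets 1–4.
U+1F3F1 → 4-byte form F0 9F 8F B1 at offsets 5–8.
U+B534 → 3-byte form EB 94 B4 at offsets 9–11.
U+BDDB → 3-byte form EB B7 9B at offsets 12–14.
Offset 12 falls in char 5's range; it's byte 1 of EB B7 9B = 0xEB.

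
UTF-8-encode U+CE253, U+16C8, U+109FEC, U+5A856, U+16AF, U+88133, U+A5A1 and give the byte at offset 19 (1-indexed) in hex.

1-indexed offset 19 is 0-indexed offset 18.
U+CE253 → 4-byte form F3 8E 89 93 at offsets 0–3.
U+16C8 → 3-byte form E1 9B 88 at offsets 4–6.
U+109FEC → 4-byte form F4 89 BF AC at offsets 7–10.
U+5A856 → 4-byte form F1 9A A1 96 at offsets 11–14.
U+16AF → 3-byte form E1 9A AF at offsets 15–17.
U+88133 → 4-byte form F2 88 84 B3 at offsets 18–21.
Offset 18 falls in char 6's range; it's byte 1 of F2 88 84 B3 = 0xF2.

0xF2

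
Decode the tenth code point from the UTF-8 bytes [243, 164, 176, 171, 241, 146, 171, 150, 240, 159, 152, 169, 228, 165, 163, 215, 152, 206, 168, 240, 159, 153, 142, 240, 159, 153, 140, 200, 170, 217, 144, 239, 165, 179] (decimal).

Offset 0: leading byte 0xF3 = 11110011 → 4-byte char #1 = F3 A4 B0 AB.
Offset 4: leading byte 0xF1 = 11110001 → 4-byte char #2 = F1 92 AB 96.
Offset 8: leading byte 0xF0 = 11110000 → 4-byte char #3 = F0 9F 98 A9.
Offset 12: leading byte 0xE4 = 11100100 → 3-byte char #4 = E4 A5 A3.
Offset 15: leading byte 0xD7 = 11010111 → 2-byte char #5 = D7 98.
Offset 17: leading byte 0xCE = 11001110 → 2-byte char #6 = CE A8.
Offset 19: leading byte 0xF0 = 11110000 → 4-byte char #7 = F0 9F 99 8E.
Offset 23: leading byte 0xF0 = 11110000 → 4-byte char #8 = F0 9F 99 8C.
Offset 27: leading byte 0xC8 = 11001000 → 2-byte char #9 = C8 AA.
Offset 29: leading byte 0xD9 = 11011001 → 2-byte char #10 = D9 90.
Leading byte 0xD9 = 11011001 matches 110xxxxx → 2-byte sequence.
Byte 1: 0xD9 = 11011001, payload 11001 (5 bits).
Byte 2: 0x90 = 10010000 (10xxxxxx ✓), payload 010000.
Concatenate: 11001010000 = 0x650 (11 bits → U+0650).

U+0650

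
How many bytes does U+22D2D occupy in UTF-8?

4

U+22D2D = 0x22D2D. UTF-8 uses 1 byte below 0x80, 2 below 0x800, 3 below 0x10000, 4 up to 0x10FFFF. 0x22D2D is in U+10000–U+10FFFF → 4 bytes.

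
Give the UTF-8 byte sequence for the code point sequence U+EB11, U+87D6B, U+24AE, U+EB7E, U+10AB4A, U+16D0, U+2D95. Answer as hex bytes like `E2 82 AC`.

U+EB11: 3-byte form → EE AC 91.
U+87D6B: 4-byte form → F2 87 B5 AB.
U+24AE: 3-byte form → E2 92 AE.
U+EB7E: 3-byte form → EE AD BE.
U+10AB4A: 4-byte form → F4 8A AD 8A.
U+16D0: 3-byte form → E1 9B 90.
U+2D95: 3-byte form → E2 B6 95.
Concatenated (23 bytes): EE AC 91 F2 87 B5 AB E2 92 AE EE AD BE F4 8A AD 8A E1 9B 90 E2 B6 95.

EE AC 91 F2 87 B5 AB E2 92 AE EE AD BE F4 8A AD 8A E1 9B 90 E2 B6 95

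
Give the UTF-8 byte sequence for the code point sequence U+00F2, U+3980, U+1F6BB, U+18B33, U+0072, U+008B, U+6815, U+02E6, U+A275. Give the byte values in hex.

U+00F2: 2-byte form → C3 B2.
U+3980: 3-byte form → E3 A6 80.
U+1F6BB: 4-byte form → F0 9F 9A BB.
U+18B33: 4-byte form → F0 98 AC B3.
U+0072: 1-byte form → 72.
U+008B: 2-byte form → C2 8B.
U+6815: 3-byte form → E6 A0 95.
U+02E6: 2-byte form → CB A6.
U+A275: 3-byte form → EA 89 B5.
Concatenated (24 bytes): C3 B2 E3 A6 80 F0 9F 9A BB F0 98 AC B3 72 C2 8B E6 A0 95 CB A6 EA 89 B5.

C3 B2 E3 A6 80 F0 9F 9A BB F0 98 AC B3 72 C2 8B E6 A0 95 CB A6 EA 89 B5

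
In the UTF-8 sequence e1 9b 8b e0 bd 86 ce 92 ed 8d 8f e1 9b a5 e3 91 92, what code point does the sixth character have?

U+3452

Offset 0: leading byte 0xE1 = 11100001 → 3-byte char #1 = E1 9B 8B.
Offset 3: leading byte 0xE0 = 11100000 → 3-byte char #2 = E0 BD 86.
Offset 6: leading byte 0xCE = 11001110 → 2-byte char #3 = CE 92.
Offset 8: leading byte 0xED = 11101101 → 3-byte char #4 = ED 8D 8F.
Offset 11: leading byte 0xE1 = 11100001 → 3-byte char #5 = E1 9B A5.
Offset 14: leading byte 0xE3 = 11100011 → 3-byte char #6 = E3 91 92.
Leading byte 0xE3 = 11100011 matches 1110xxxx → 3-byte sequence.
Byte 1: 0xE3 = 11100011, payload 0011 (4 bits).
Byte 2: 0x91 = 10010001 (10xxxxxx ✓), payload 010001.
Byte 3: 0x92 = 10010010 (10xxxxxx ✓), payload 010010.
Concatenate: 0011010001010010 = 0x3452 (16 bits → U+3452).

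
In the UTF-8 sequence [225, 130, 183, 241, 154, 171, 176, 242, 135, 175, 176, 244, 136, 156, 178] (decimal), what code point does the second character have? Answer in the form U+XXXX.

Offset 0: leading byte 0xE1 = 11100001 → 3-byte char #1 = E1 82 B7.
Offset 3: leading byte 0xF1 = 11110001 → 4-byte char #2 = F1 9A AB B0.
Leading byte 0xF1 = 11110001 matches 11110xxx → 4-byte sequence.
Byte 1: 0xF1 = 11110001, payload 001 (3 bits).
Byte 2: 0x9A = 10011010 (10xxxxxx ✓), payload 011010.
Byte 3: 0xAB = 10101011 (10xxxxxx ✓), payload 101011.
Byte 4: 0xB0 = 10110000 (10xxxxxx ✓), payload 110000.
Concatenate: 001011010101011110000 = 0x5AAF0 (21 bits → U+5AAF0).

U+5AAF0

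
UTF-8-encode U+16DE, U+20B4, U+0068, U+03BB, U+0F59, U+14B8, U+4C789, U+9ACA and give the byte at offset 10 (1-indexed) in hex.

1-indexed offset 10 is 0-indexed offset 9.
U+16DE → 3-byte form E1 9B 9E at offsets 0–2.
U+20B4 → 3-byte form E2 82 B4 at offsets 3–5.
U+0068 → 1-byte form 68 at offsets 6–6.
U+03BB → 2-byte form CE BB at offsets 7–8.
U+0F59 → 3-byte form E0 BD 99 at offsets 9–11.
Offset 9 falls in char 5's range; it's byte 1 of E0 BD 99 = 0xE0.

0xE0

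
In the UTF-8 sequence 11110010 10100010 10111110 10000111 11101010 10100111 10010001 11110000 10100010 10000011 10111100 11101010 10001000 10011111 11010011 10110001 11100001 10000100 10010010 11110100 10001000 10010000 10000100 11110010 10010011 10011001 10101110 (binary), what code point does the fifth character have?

Offset 0: leading byte 0xF2 = 11110010 → 4-byte char #1 = F2 A2 BE 87.
Offset 4: leading byte 0xEA = 11101010 → 3-byte char #2 = EA A7 91.
Offset 7: leading byte 0xF0 = 11110000 → 4-byte char #3 = F0 A2 83 BC.
Offset 11: leading byte 0xEA = 11101010 → 3-byte char #4 = EA 88 9F.
Offset 14: leading byte 0xD3 = 11010011 → 2-byte char #5 = D3 B1.
Leading byte 0xD3 = 11010011 matches 110xxxxx → 2-byte sequence.
Byte 1: 0xD3 = 11010011, payload 10011 (5 bits).
Byte 2: 0xB1 = 10110001 (10xxxxxx ✓), payload 110001.
Concatenate: 10011110001 = 0x4F1 (11 bits → U+04F1).

U+04F1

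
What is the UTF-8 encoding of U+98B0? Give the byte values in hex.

U+98B0 = 0x98B0 = 39088 decimal. In range U+0800–U+FFFF → 3-byte form: 1110xxxx 10xxxxxx 10xxxxxx.
Binary (16 bits): 1001100010110000.
Split 4+6+6: 1001 | 100010 | 110000.
Byte 1: 11101001 = 0xE9.
Byte 2: 10100010 = 0xA2.
Byte 3: 10110000 = 0xB0.

E9 A2 B0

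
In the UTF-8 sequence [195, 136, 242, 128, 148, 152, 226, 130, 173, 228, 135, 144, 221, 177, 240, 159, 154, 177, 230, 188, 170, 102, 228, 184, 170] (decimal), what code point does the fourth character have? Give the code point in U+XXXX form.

U+41D0

Offset 0: leading byte 0xC3 = 11000011 → 2-byte char #1 = C3 88.
Offset 2: leading byte 0xF2 = 11110010 → 4-byte char #2 = F2 80 94 98.
Offset 6: leading byte 0xE2 = 11100010 → 3-byte char #3 = E2 82 AD.
Offset 9: leading byte 0xE4 = 11100100 → 3-byte char #4 = E4 87 90.
Leading byte 0xE4 = 11100100 matches 1110xxxx → 3-byte sequence.
Byte 1: 0xE4 = 11100100, payload 0100 (4 bits).
Byte 2: 0x87 = 10000111 (10xxxxxx ✓), payload 000111.
Byte 3: 0x90 = 10010000 (10xxxxxx ✓), payload 010000.
Concatenate: 0100000111010000 = 0x41D0 (16 bits → U+41D0).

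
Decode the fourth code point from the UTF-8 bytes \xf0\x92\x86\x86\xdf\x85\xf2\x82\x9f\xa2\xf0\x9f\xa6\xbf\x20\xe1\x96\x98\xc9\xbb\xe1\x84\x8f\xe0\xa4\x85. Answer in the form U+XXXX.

Offset 0: leading byte 0xF0 = 11110000 → 4-byte char #1 = F0 92 86 86.
Offset 4: leading byte 0xDF = 11011111 → 2-byte char #2 = DF 85.
Offset 6: leading byte 0xF2 = 11110010 → 4-byte char #3 = F2 82 9F A2.
Offset 10: leading byte 0xF0 = 11110000 → 4-byte char #4 = F0 9F A6 BF.
Leading byte 0xF0 = 11110000 matches 11110xxx → 4-byte sequence.
Byte 1: 0xF0 = 11110000, payload 000 (3 bits).
Byte 2: 0x9F = 10011111 (10xxxxxx ✓), payload 011111.
Byte 3: 0xA6 = 10100110 (10xxxxxx ✓), payload 100110.
Byte 4: 0xBF = 10111111 (10xxxxxx ✓), payload 111111.
Concatenate: 000011111100110111111 = 0x1F9BF (21 bits → U+1F9BF).

U+1F9BF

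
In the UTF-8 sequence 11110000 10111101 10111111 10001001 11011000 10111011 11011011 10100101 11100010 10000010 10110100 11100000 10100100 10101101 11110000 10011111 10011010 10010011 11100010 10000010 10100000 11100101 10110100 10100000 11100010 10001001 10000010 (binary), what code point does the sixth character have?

Offset 0: leading byte 0xF0 = 11110000 → 4-byte char #1 = F0 BD BF 89.
Offset 4: leading byte 0xD8 = 11011000 → 2-byte char #2 = D8 BB.
Offset 6: leading byte 0xDB = 11011011 → 2-byte char #3 = DB A5.
Offset 8: leading byte 0xE2 = 11100010 → 3-byte char #4 = E2 82 B4.
Offset 11: leading byte 0xE0 = 11100000 → 3-byte char #5 = E0 A4 AD.
Offset 14: leading byte 0xF0 = 11110000 → 4-byte char #6 = F0 9F 9A 93.
Leading byte 0xF0 = 11110000 matches 11110xxx → 4-byte sequence.
Byte 1: 0xF0 = 11110000, payload 000 (3 bits).
Byte 2: 0x9F = 10011111 (10xxxxxx ✓), payload 011111.
Byte 3: 0x9A = 10011010 (10xxxxxx ✓), payload 011010.
Byte 4: 0x93 = 10010011 (10xxxxxx ✓), payload 010011.
Concatenate: 000011111011010010011 = 0x1F693 (21 bits → U+1F693).

U+1F693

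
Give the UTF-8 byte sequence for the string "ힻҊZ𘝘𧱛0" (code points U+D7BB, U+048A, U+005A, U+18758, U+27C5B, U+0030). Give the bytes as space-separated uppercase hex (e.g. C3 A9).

U+D7BB: 3-byte form → ED 9E BB.
U+048A: 2-byte form → D2 8A.
U+005A: 1-byte form → 5A.
U+18758: 4-byte form → F0 98 9D 98.
U+27C5B: 4-byte form → F0 A7 B1 9B.
U+0030: 1-byte form → 30.
Concatenated (15 bytes): ED 9E BB D2 8A 5A F0 98 9D 98 F0 A7 B1 9B 30.

ED 9E BB D2 8A 5A F0 98 9D 98 F0 A7 B1 9B 30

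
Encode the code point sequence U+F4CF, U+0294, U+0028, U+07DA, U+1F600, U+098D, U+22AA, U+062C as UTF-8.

U+F4CF: 3-byte form → EF 93 8F.
U+0294: 2-byte form → CA 94.
U+0028: 1-byte form → 28.
U+07DA: 2-byte form → DF 9A.
U+1F600: 4-byte form → F0 9F 98 80.
U+098D: 3-byte form → E0 A6 8D.
U+22AA: 3-byte form → E2 8A AA.
U+062C: 2-byte form → D8 AC.
Concatenated (20 bytes): EF 93 8F CA 94 28 DF 9A F0 9F 98 80 E0 A6 8D E2 8A AA D8 AC.

EF 93 8F CA 94 28 DF 9A F0 9F 98 80 E0 A6 8D E2 8A AA D8 AC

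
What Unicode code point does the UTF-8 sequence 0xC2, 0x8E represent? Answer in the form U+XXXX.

Leading byte 0xC2 = 11000010 matches 110xxxxx → 2-byte sequence.
Byte 1: 0xC2 = 11000010, payload 00010 (5 bits).
Byte 2: 0x8E = 10001110 (10xxxxxx ✓), payload 001110.
Concatenate: 00010001110 = 0x8E (11 bits → U+008E).

U+008E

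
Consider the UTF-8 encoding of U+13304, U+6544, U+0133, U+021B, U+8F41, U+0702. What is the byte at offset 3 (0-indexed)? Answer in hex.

U+13304 → 4-byte form F0 93 8C 84 at offsets 0–3.
Offset 3 falls in char 1's range; it's byte 4 of F0 93 8C 84 = 0x84.

0x84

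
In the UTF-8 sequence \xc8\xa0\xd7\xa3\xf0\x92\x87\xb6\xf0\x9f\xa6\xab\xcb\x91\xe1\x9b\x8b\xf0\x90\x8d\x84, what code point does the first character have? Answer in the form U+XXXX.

U+0220

Offset 0: leading byte 0xC8 = 11001000 → 2-byte char #1 = C8 A0.
Leading byte 0xC8 = 11001000 matches 110xxxxx → 2-byte sequence.
Byte 1: 0xC8 = 11001000, payload 01000 (5 bits).
Byte 2: 0xA0 = 10100000 (10xxxxxx ✓), payload 100000.
Concatenate: 01000100000 = 0x220 (11 bits → U+0220).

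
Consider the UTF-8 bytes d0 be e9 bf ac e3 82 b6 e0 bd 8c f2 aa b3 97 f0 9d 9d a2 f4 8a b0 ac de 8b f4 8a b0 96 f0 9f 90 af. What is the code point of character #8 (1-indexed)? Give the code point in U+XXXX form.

Offset 0: leading byte 0xD0 = 11010000 → 2-byte char #1 = D0 BE.
Offset 2: leading byte 0xE9 = 11101001 → 3-byte char #2 = E9 BF AC.
Offset 5: leading byte 0xE3 = 11100011 → 3-byte char #3 = E3 82 B6.
Offset 8: leading byte 0xE0 = 11100000 → 3-byte char #4 = E0 BD 8C.
Offset 11: leading byte 0xF2 = 11110010 → 4-byte char #5 = F2 AA B3 97.
Offset 15: leading byte 0xF0 = 11110000 → 4-byte char #6 = F0 9D 9D A2.
Offset 19: leading byte 0xF4 = 11110100 → 4-byte char #7 = F4 8A B0 AC.
Offset 23: leading byte 0xDE = 11011110 → 2-byte char #8 = DE 8B.
Leading byte 0xDE = 11011110 matches 110xxxxx → 2-byte sequence.
Byte 1: 0xDE = 11011110, payload 11110 (5 bits).
Byte 2: 0x8B = 10001011 (10xxxxxx ✓), payload 001011.
Concatenate: 11110001011 = 0x78B (11 bits → U+078B).

U+078B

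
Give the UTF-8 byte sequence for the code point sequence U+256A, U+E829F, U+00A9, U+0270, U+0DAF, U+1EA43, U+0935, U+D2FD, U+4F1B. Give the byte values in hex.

E2 95 AA F3 A8 8A 9F C2 A9 C9 B0 E0 B6 AF F0 9E A9 83 E0 A4 B5 ED 8B BD E4 BC 9B

U+256A: 3-byte form → E2 95 AA.
U+E829F: 4-byte form → F3 A8 8A 9F.
U+00A9: 2-byte form → C2 A9.
U+0270: 2-byte form → C9 B0.
U+0DAF: 3-byte form → E0 B6 AF.
U+1EA43: 4-byte form → F0 9E A9 83.
U+0935: 3-byte form → E0 A4 B5.
U+D2FD: 3-byte form → ED 8B BD.
U+4F1B: 3-byte form → E4 BC 9B.
Concatenated (27 bytes): E2 95 AA F3 A8 8A 9F C2 A9 C9 B0 E0 B6 AF F0 9E A9 83 E0 A4 B5 ED 8B BD E4 BC 9B.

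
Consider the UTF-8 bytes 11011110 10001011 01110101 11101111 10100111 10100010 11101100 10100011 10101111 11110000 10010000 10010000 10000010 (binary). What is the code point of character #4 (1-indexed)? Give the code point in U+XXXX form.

Offset 0: leading byte 0xDE = 11011110 → 2-byte char #1 = DE 8B.
Offset 2: leading byte 0x75 = 01110101 → 1-byte char #2 = 75.
Offset 3: leading byte 0xEF = 11101111 → 3-byte char #3 = EF A7 A2.
Offset 6: leading byte 0xEC = 11101100 → 3-byte char #4 = EC A3 AF.
Leading byte 0xEC = 11101100 matches 1110xxxx → 3-byte sequence.
Byte 1: 0xEC = 11101100, payload 1100 (4 bits).
Byte 2: 0xA3 = 10100011 (10xxxxxx ✓), payload 100011.
Byte 3: 0xAF = 10101111 (10xxxxxx ✓), payload 101111.
Concatenate: 1100100011101111 = 0xC8EF (16 bits → U+C8EF).

U+C8EF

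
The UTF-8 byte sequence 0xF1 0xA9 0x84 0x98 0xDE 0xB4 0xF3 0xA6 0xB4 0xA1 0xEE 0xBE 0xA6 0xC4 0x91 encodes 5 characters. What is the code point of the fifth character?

Offset 0: leading byte 0xF1 = 11110001 → 4-byte char #1 = F1 A9 84 98.
Offset 4: leading byte 0xDE = 11011110 → 2-byte char #2 = DE B4.
Offset 6: leading byte 0xF3 = 11110011 → 4-byte char #3 = F3 A6 B4 A1.
Offset 10: leading byte 0xEE = 11101110 → 3-byte char #4 = EE BE A6.
Offset 13: leading byte 0xC4 = 11000100 → 2-byte char #5 = C4 91.
Leading byte 0xC4 = 11000100 matches 110xxxxx → 2-byte sequence.
Byte 1: 0xC4 = 11000100, payload 00100 (5 bits).
Byte 2: 0x91 = 10010001 (10xxxxxx ✓), payload 010001.
Concatenate: 00100010001 = 0x111 (11 bits → U+0111).

U+0111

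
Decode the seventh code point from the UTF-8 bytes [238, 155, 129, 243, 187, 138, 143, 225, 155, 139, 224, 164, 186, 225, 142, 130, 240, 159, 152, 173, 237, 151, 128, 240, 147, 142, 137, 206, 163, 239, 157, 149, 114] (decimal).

U+D5C0

Offset 0: leading byte 0xEE = 11101110 → 3-byte char #1 = EE 9B 81.
Offset 3: leading byte 0xF3 = 11110011 → 4-byte char #2 = F3 BB 8A 8F.
Offset 7: leading byte 0xE1 = 11100001 → 3-byte char #3 = E1 9B 8B.
Offset 10: leading byte 0xE0 = 11100000 → 3-byte char #4 = E0 A4 BA.
Offset 13: leading byte 0xE1 = 11100001 → 3-byte char #5 = E1 8E 82.
Offset 16: leading byte 0xF0 = 11110000 → 4-byte char #6 = F0 9F 98 AD.
Offset 20: leading byte 0xED = 11101101 → 3-byte char #7 = ED 97 80.
Leading byte 0xED = 11101101 matches 1110xxxx → 3-byte sequence.
Byte 1: 0xED = 11101101, payload 1101 (4 bits).
Byte 2: 0x97 = 10010111 (10xxxxxx ✓), payload 010111.
Byte 3: 0x80 = 10000000 (10xxxxxx ✓), payload 000000.
Concatenate: 1101010111000000 = 0xD5C0 (16 bits → U+D5C0).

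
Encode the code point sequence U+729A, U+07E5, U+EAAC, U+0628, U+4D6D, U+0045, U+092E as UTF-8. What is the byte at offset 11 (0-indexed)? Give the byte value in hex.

0xB5

U+729A → 3-byte form E7 8A 9A at offsets 0–2.
U+07E5 → 2-byte form DF A5 at offsets 3–4.
U+EAAC → 3-byte form EE AA AC at offsets 5–7.
U+0628 → 2-byte form D8 A8 at offsets 8–9.
U+4D6D → 3-byte form E4 B5 AD at offsets 10–12.
Offset 11 falls in char 5's range; it's byte 2 of E4 B5 AD = 0xB5.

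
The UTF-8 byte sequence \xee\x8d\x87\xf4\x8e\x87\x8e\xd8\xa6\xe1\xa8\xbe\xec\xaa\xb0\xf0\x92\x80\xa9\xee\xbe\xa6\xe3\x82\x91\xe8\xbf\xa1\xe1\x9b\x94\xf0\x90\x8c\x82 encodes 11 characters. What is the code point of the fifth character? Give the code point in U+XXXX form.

U+CAB0

Offset 0: leading byte 0xEE = 11101110 → 3-byte char #1 = EE 8D 87.
Offset 3: leading byte 0xF4 = 11110100 → 4-byte char #2 = F4 8E 87 8E.
Offset 7: leading byte 0xD8 = 11011000 → 2-byte char #3 = D8 A6.
Offset 9: leading byte 0xE1 = 11100001 → 3-byte char #4 = E1 A8 BE.
Offset 12: leading byte 0xEC = 11101100 → 3-byte char #5 = EC AA B0.
Leading byte 0xEC = 11101100 matches 1110xxxx → 3-byte sequence.
Byte 1: 0xEC = 11101100, payload 1100 (4 bits).
Byte 2: 0xAA = 10101010 (10xxxxxx ✓), payload 101010.
Byte 3: 0xB0 = 10110000 (10xxxxxx ✓), payload 110000.
Concatenate: 1100101010110000 = 0xCAB0 (16 bits → U+CAB0).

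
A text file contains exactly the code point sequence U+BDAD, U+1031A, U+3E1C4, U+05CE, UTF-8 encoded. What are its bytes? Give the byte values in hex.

U+BDAD: 3-byte form → EB B6 AD.
U+1031A: 4-byte form → F0 90 8C 9A.
U+3E1C4: 4-byte form → F0 BE 87 84.
U+05CE: 2-byte form → D7 8E.
Concatenated (13 bytes): EB B6 AD F0 90 8C 9A F0 BE 87 84 D7 8E.

EB B6 AD F0 90 8C 9A F0 BE 87 84 D7 8E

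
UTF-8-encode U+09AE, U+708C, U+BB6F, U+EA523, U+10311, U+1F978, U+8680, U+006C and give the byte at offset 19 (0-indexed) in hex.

0xA5

U+09AE → 3-byte form E0 A6 AE at offsets 0–2.
U+708C → 3-byte form E7 82 8C at offsets 3–5.
U+BB6F → 3-byte form EB AD AF at offsets 6–8.
U+EA523 → 4-byte form F3 AA 94 A3 at offsets 9–12.
U+10311 → 4-byte form F0 90 8C 91 at offsets 13–16.
U+1F978 → 4-byte form F0 9F A5 B8 at offsets 17–20.
Offset 19 falls in char 6's range; it's byte 3 of F0 9F A5 B8 = 0xA5.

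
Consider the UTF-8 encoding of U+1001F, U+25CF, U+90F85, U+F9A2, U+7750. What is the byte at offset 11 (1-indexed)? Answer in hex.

0x85

1-indexed offset 11 is 0-indexed offset 10.
U+1001F → 4-byte form F0 90 80 9F at offsets 0–3.
U+25CF → 3-byte form E2 97 8F at offsets 4–6.
U+90F85 → 4-byte form F2 90 BE 85 at offsets 7–10.
Offset 10 falls in char 3's range; it's byte 4 of F2 90 BE 85 = 0x85.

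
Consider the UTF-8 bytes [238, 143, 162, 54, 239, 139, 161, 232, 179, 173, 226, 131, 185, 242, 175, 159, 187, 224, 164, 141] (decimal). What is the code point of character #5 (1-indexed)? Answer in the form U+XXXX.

U+20F9

Offset 0: leading byte 0xEE = 11101110 → 3-byte char #1 = EE 8F A2.
Offset 3: leading byte 0x36 = 00110110 → 1-byte char #2 = 36.
Offset 4: leading byte 0xEF = 11101111 → 3-byte char #3 = EF 8B A1.
Offset 7: leading byte 0xE8 = 11101000 → 3-byte char #4 = E8 B3 AD.
Offset 10: leading byte 0xE2 = 11100010 → 3-byte char #5 = E2 83 B9.
Leading byte 0xE2 = 11100010 matches 1110xxxx → 3-byte sequence.
Byte 1: 0xE2 = 11100010, payload 0010 (4 bits).
Byte 2: 0x83 = 10000011 (10xxxxxx ✓), payload 000011.
Byte 3: 0xB9 = 10111001 (10xxxxxx ✓), payload 111001.
Concatenate: 0010000011111001 = 0x20F9 (16 bits → U+20F9).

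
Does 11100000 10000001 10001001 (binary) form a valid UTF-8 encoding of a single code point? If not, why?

invalid (overlong encoding)

Leading byte 0xE0 = 11100000 → 3-byte form.
Continuation bytes all match 10xxxxxx. Payload decodes to 0x49.
But 0x49 < 0x800, the minimum for a 3-byte sequence — this is an overlong encoding.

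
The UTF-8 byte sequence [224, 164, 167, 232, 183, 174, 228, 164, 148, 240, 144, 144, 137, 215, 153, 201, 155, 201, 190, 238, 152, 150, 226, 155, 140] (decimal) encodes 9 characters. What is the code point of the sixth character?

Offset 0: leading byte 0xE0 = 11100000 → 3-byte char #1 = E0 A4 A7.
Offset 3: leading byte 0xE8 = 11101000 → 3-byte char #2 = E8 B7 AE.
Offset 6: leading byte 0xE4 = 11100100 → 3-byte char #3 = E4 A4 94.
Offset 9: leading byte 0xF0 = 11110000 → 4-byte char #4 = F0 90 90 89.
Offset 13: leading byte 0xD7 = 11010111 → 2-byte char #5 = D7 99.
Offset 15: leading byte 0xC9 = 11001001 → 2-byte char #6 = C9 9B.
Leading byte 0xC9 = 11001001 matches 110xxxxx → 2-byte sequence.
Byte 1: 0xC9 = 11001001, payload 01001 (5 bits).
Byte 2: 0x9B = 10011011 (10xxxxxx ✓), payload 011011.
Concatenate: 01001011011 = 0x25B (11 bits → U+025B).

U+025B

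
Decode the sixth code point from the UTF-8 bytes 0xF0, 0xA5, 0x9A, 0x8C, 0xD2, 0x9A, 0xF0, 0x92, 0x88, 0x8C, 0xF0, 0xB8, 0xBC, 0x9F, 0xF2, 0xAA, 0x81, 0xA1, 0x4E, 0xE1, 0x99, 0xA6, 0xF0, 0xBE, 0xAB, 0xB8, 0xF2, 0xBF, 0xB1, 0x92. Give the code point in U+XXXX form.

Offset 0: leading byte 0xF0 = 11110000 → 4-byte char #1 = F0 A5 9A 8C.
Offset 4: leading byte 0xD2 = 11010010 → 2-byte char #2 = D2 9A.
Offset 6: leading byte 0xF0 = 11110000 → 4-byte char #3 = F0 92 88 8C.
Offset 10: leading byte 0xF0 = 11110000 → 4-byte char #4 = F0 B8 BC 9F.
Offset 14: leading byte 0xF2 = 11110010 → 4-byte char #5 = F2 AA 81 A1.
Offset 18: leading byte 0x4E = 01001110 → 1-byte char #6 = 4E.
Leading byte 0x4E = 01001110 matches 0xxxxxxx → 1-byte sequence.
Byte 1: 0x4E = 01001110, payload 1001110 (7 bits).
Concatenate: 1001110 = 0x4E (7 bits → U+004E).

U+004E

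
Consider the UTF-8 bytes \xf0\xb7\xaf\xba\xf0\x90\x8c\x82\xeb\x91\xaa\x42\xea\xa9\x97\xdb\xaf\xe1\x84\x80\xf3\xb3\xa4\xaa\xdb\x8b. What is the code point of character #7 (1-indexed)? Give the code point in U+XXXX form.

Offset 0: leading byte 0xF0 = 11110000 → 4-byte char #1 = F0 B7 AF BA.
Offset 4: leading byte 0xF0 = 11110000 → 4-byte char #2 = F0 90 8C 82.
Offset 8: leading byte 0xEB = 11101011 → 3-byte char #3 = EB 91 AA.
Offset 11: leading byte 0x42 = 01000010 → 1-byte char #4 = 42.
Offset 12: leading byte 0xEA = 11101010 → 3-byte char #5 = EA A9 97.
Offset 15: leading byte 0xDB = 11011011 → 2-byte char #6 = DB AF.
Offset 17: leading byte 0xE1 = 11100001 → 3-byte char #7 = E1 84 80.
Leading byte 0xE1 = 11100001 matches 1110xxxx → 3-byte sequence.
Byte 1: 0xE1 = 11100001, payload 0001 (4 bits).
Byte 2: 0x84 = 10000100 (10xxxxxx ✓), payload 000100.
Byte 3: 0x80 = 10000000 (10xxxxxx ✓), payload 000000.
Concatenate: 0001000100000000 = 0x1100 (16 bits → U+1100).

U+1100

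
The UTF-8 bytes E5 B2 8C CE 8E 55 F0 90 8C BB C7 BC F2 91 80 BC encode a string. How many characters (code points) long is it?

Byte at offset 0: 0xE5 = 11100101 → 3-byte char (#1). Advance 3.
Byte at offset 3: 0xCE = 11001110 → 2-byte char (#2). Advance 2.
Byte at offset 5: 0x55 = 01010101 → 1-byte char (#3). Advance 1.
Byte at offset 6: 0xF0 = 11110000 → 4-byte char (#4). Advance 4.
Byte at offset 10: 0xC7 = 11000111 → 2-byte char (#5). Advance 2.
Byte at offset 12: 0xF2 = 11110010 → 4-byte char (#6). Advance 4.
Reached end at offset 16 after 6 code points.

6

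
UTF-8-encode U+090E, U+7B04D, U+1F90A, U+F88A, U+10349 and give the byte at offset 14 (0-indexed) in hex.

0xF0

U+090E → 3-byte form E0 A4 8E at offsets 0–2.
U+7B04D → 4-byte form F1 BB 81 8D at offsets 3–6.
U+1F90A → 4-byte form F0 9F A4 8A at offsets 7–10.
U+F88A → 3-byte form EF A2 8A at offsets 11–13.
U+10349 → 4-byte form F0 90 8D 89 at offsets 14–17.
Offset 14 falls in char 5's range; it's byte 1 of F0 90 8D 89 = 0xF0.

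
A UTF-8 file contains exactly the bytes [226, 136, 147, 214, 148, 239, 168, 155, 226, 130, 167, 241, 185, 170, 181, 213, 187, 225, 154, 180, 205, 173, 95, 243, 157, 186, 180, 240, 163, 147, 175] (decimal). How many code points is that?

Byte at offset 0: 0xE2 = 11100010 → 3-byte char (#1). Advance 3.
Byte at offset 3: 0xD6 = 11010110 → 2-byte char (#2). Advance 2.
Byte at offset 5: 0xEF = 11101111 → 3-byte char (#3). Advance 3.
Byte at offset 8: 0xE2 = 11100010 → 3-byte char (#4). Advance 3.
Byte at offset 11: 0xF1 = 11110001 → 4-byte char (#5). Advance 4.
Byte at offset 15: 0xD5 = 11010101 → 2-byte char (#6). Advance 2.
Byte at offset 17: 0xE1 = 11100001 → 3-byte char (#7). Advance 3.
Byte at offset 20: 0xCD = 11001101 → 2-byte char (#8). Advance 2.
Byte at offset 22: 0x5F = 01011111 → 1-byte char (#9). Advance 1.
Byte at offset 23: 0xF3 = 11110011 → 4-byte char (#10). Advance 4.
Byte at offset 27: 0xF0 = 11110000 → 4-byte char (#11). Advance 4.
Reached end at offset 31 after 11 code points.

11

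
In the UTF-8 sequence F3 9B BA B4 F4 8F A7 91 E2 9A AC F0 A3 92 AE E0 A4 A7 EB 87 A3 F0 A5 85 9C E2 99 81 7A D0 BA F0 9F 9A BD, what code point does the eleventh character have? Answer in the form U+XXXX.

Offset 0: leading byte 0xF3 = 11110011 → 4-byte char #1 = F3 9B BA B4.
Offset 4: leading byte 0xF4 = 11110100 → 4-byte char #2 = F4 8F A7 91.
Offset 8: leading byte 0xE2 = 11100010 → 3-byte char #3 = E2 9A AC.
Offset 11: leading byte 0xF0 = 11110000 → 4-byte char #4 = F0 A3 92 AE.
Offset 15: leading byte 0xE0 = 11100000 → 3-byte char #5 = E0 A4 A7.
Offset 18: leading byte 0xEB = 11101011 → 3-byte char #6 = EB 87 A3.
Offset 21: leading byte 0xF0 = 11110000 → 4-byte char #7 = F0 A5 85 9C.
Offset 25: leading byte 0xE2 = 11100010 → 3-byte char #8 = E2 99 81.
Offset 28: leading byte 0x7A = 01111010 → 1-byte char #9 = 7A.
Offset 29: leading byte 0xD0 = 11010000 → 2-byte char #10 = D0 BA.
Offset 31: leading byte 0xF0 = 11110000 → 4-byte char #11 = F0 9F 9A BD.
Leading byte 0xF0 = 11110000 matches 11110xxx → 4-byte sequence.
Byte 1: 0xF0 = 11110000, payload 000 (3 bits).
Byte 2: 0x9F = 10011111 (10xxxxxx ✓), payload 011111.
Byte 3: 0x9A = 10011010 (10xxxxxx ✓), payload 011010.
Byte 4: 0xBD = 10111101 (10xxxxxx ✓), payload 111101.
Concatenate: 000011111011010111101 = 0x1F6BD (21 bits → U+1F6BD).

U+1F6BD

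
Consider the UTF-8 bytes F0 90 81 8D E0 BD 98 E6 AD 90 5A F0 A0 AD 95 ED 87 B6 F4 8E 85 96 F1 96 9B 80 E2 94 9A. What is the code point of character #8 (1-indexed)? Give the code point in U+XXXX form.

U+566C0

Offset 0: leading byte 0xF0 = 11110000 → 4-byte char #1 = F0 90 81 8D.
Offset 4: leading byte 0xE0 = 11100000 → 3-byte char #2 = E0 BD 98.
Offset 7: leading byte 0xE6 = 11100110 → 3-byte char #3 = E6 AD 90.
Offset 10: leading byte 0x5A = 01011010 → 1-byte char #4 = 5A.
Offset 11: leading byte 0xF0 = 11110000 → 4-byte char #5 = F0 A0 AD 95.
Offset 15: leading byte 0xED = 11101101 → 3-byte char #6 = ED 87 B6.
Offset 18: leading byte 0xF4 = 11110100 → 4-byte char #7 = F4 8E 85 96.
Offset 22: leading byte 0xF1 = 11110001 → 4-byte char #8 = F1 96 9B 80.
Leading byte 0xF1 = 11110001 matches 11110xxx → 4-byte sequence.
Byte 1: 0xF1 = 11110001, payload 001 (3 bits).
Byte 2: 0x96 = 10010110 (10xxxxxx ✓), payload 010110.
Byte 3: 0x9B = 10011011 (10xxxxxx ✓), payload 011011.
Byte 4: 0x80 = 10000000 (10xxxxxx ✓), payload 000000.
Concatenate: 001010110011011000000 = 0x566C0 (21 bits → U+566C0).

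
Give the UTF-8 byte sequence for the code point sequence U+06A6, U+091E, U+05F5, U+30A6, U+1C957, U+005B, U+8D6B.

U+06A6: 2-byte form → DA A6.
U+091E: 3-byte form → E0 A4 9E.
U+05F5: 2-byte form → D7 B5.
U+30A6: 3-byte form → E3 82 A6.
U+1C957: 4-byte form → F0 9C A5 97.
U+005B: 1-byte form → 5B.
U+8D6B: 3-byte form → E8 B5 AB.
Concatenated (18 bytes): DA A6 E0 A4 9E D7 B5 E3 82 A6 F0 9C A5 97 5B E8 B5 AB.

DA A6 E0 A4 9E D7 B5 E3 82 A6 F0 9C A5 97 5B E8 B5 AB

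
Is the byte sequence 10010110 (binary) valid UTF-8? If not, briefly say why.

invalid (continuation byte with no leading byte)

Byte 0x96 = 10010110 has the form 10xxxxxx — a continuation byte — but there is no preceding leading byte.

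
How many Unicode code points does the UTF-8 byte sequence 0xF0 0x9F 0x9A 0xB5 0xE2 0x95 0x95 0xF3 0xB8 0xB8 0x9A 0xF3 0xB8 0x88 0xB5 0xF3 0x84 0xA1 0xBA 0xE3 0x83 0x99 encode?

Byte at offset 0: 0xF0 = 11110000 → 4-byte char (#1). Advance 4.
Byte at offset 4: 0xE2 = 11100010 → 3-byte char (#2). Advance 3.
Byte at offset 7: 0xF3 = 11110011 → 4-byte char (#3). Advance 4.
Byte at offset 11: 0xF3 = 11110011 → 4-byte char (#4). Advance 4.
Byte at offset 15: 0xF3 = 11110011 → 4-byte char (#5). Advance 4.
Byte at offset 19: 0xE3 = 11100011 → 3-byte char (#6). Advance 3.
Reached end at offset 22 after 6 code points.

6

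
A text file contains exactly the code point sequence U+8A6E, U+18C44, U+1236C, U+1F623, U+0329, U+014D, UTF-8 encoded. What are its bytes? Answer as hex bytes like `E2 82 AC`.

E8 A9 AE F0 98 B1 84 F0 92 8D AC F0 9F 98 A3 CC A9 C5 8D

U+8A6E: 3-byte form → E8 A9 AE.
U+18C44: 4-byte form → F0 98 B1 84.
U+1236C: 4-byte form → F0 92 8D AC.
U+1F623: 4-byte form → F0 9F 98 A3.
U+0329: 2-byte form → CC A9.
U+014D: 2-byte form → C5 8D.
Concatenated (19 bytes): E8 A9 AE F0 98 B1 84 F0 92 8D AC F0 9F 98 A3 CC A9 C5 8D.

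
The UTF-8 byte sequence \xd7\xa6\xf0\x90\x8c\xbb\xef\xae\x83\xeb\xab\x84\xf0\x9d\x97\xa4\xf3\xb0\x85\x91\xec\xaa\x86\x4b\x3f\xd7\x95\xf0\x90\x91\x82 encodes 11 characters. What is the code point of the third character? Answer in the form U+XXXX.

U+FB83

Offset 0: leading byte 0xD7 = 11010111 → 2-byte char #1 = D7 A6.
Offset 2: leading byte 0xF0 = 11110000 → 4-byte char #2 = F0 90 8C BB.
Offset 6: leading byte 0xEF = 11101111 → 3-byte char #3 = EF AE 83.
Leading byte 0xEF = 11101111 matches 1110xxxx → 3-byte sequence.
Byte 1: 0xEF = 11101111, payload 1111 (4 bits).
Byte 2: 0xAE = 10101110 (10xxxxxx ✓), payload 101110.
Byte 3: 0x83 = 10000011 (10xxxxxx ✓), payload 000011.
Concatenate: 1111101110000011 = 0xFB83 (16 bits → U+FB83).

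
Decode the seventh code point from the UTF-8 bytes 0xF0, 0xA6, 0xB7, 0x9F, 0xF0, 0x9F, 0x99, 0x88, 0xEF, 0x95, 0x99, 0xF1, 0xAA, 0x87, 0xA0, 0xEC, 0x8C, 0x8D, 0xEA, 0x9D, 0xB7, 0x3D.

Offset 0: leading byte 0xF0 = 11110000 → 4-byte char #1 = F0 A6 B7 9F.
Offset 4: leading byte 0xF0 = 11110000 → 4-byte char #2 = F0 9F 99 88.
Offset 8: leading byte 0xEF = 11101111 → 3-byte char #3 = EF 95 99.
Offset 11: leading byte 0xF1 = 11110001 → 4-byte char #4 = F1 AA 87 A0.
Offset 15: leading byte 0xEC = 11101100 → 3-byte char #5 = EC 8C 8D.
Offset 18: leading byte 0xEA = 11101010 → 3-byte char #6 = EA 9D B7.
Offset 21: leading byte 0x3D = 00111101 → 1-byte char #7 = 3D.
Leading byte 0x3D = 00111101 matches 0xxxxxxx → 1-byte sequence.
Byte 1: 0x3D = 00111101, payload 0111101 (7 bits).
Concatenate: 0111101 = 0x3D (7 bits → U+003D).

U+003D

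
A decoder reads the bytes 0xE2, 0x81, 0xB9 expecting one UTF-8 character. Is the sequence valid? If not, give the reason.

Leading byte 0xE2 = 11100010 → 3-byte form.
Continuation bytes 0x81=10000001, 0xB9=10111001 all match 10xxxxxx.
Decoded value 0x2079 is ≥ 0x800 (shortest form) and not a surrogate.

valid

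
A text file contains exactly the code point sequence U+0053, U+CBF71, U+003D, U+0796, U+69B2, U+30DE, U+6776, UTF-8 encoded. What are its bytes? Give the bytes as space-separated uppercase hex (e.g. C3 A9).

U+0053: 1-byte form → 53.
U+CBF71: 4-byte form → F3 8B BD B1.
U+003D: 1-byte form → 3D.
U+0796: 2-byte form → DE 96.
U+69B2: 3-byte form → E6 A6 B2.
U+30DE: 3-byte form → E3 83 9E.
U+6776: 3-byte form → E6 9D B6.
Concatenated (17 bytes): 53 F3 8B BD B1 3D DE 96 E6 A6 B2 E3 83 9E E6 9D B6.

53 F3 8B BD B1 3D DE 96 E6 A6 B2 E3 83 9E E6 9D B6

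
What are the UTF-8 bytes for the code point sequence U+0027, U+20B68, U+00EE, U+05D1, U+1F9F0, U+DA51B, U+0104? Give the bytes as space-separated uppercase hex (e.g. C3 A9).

U+0027: 1-byte form → 27.
U+20B68: 4-byte form → F0 A0 AD A8.
U+00EE: 2-byte form → C3 AE.
U+05D1: 2-byte form → D7 91.
U+1F9F0: 4-byte form → F0 9F A7 B0.
U+DA51B: 4-byte form → F3 9A 94 9B.
U+0104: 2-byte form → C4 84.
Concatenated (19 bytes): 27 F0 A0 AD A8 C3 AE D7 91 F0 9F A7 B0 F3 9A 94 9B C4 84.

27 F0 A0 AD A8 C3 AE D7 91 F0 9F A7 B0 F3 9A 94 9B C4 84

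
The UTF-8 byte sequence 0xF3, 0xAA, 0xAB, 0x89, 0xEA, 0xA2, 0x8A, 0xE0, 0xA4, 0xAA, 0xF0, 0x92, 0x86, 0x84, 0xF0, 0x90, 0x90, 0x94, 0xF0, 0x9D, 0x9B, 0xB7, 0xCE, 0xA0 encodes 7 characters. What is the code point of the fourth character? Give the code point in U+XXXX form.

Offset 0: leading byte 0xF3 = 11110011 → 4-byte char #1 = F3 AA AB 89.
Offset 4: leading byte 0xEA = 11101010 → 3-byte char #2 = EA A2 8A.
Offset 7: leading byte 0xE0 = 11100000 → 3-byte char #3 = E0 A4 AA.
Offset 10: leading byte 0xF0 = 11110000 → 4-byte char #4 = F0 92 86 84.
Leading byte 0xF0 = 11110000 matches 11110xxx → 4-byte sequence.
Byte 1: 0xF0 = 11110000, payload 000 (3 bits).
Byte 2: 0x92 = 10010010 (10xxxxxx ✓), payload 010010.
Byte 3: 0x86 = 10000110 (10xxxxxx ✓), payload 000110.
Byte 4: 0x84 = 10000100 (10xxxxxx ✓), payload 000100.
Concatenate: 000010010000110000100 = 0x12184 (21 bits → U+12184).

U+12184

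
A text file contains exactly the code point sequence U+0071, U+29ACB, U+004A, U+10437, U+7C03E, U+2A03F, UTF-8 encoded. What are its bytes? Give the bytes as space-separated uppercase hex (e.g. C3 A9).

71 F0 A9 AB 8B 4A F0 90 90 B7 F1 BC 80 BE F0 AA 80 BF

U+0071: 1-byte form → 71.
U+29ACB: 4-byte form → F0 A9 AB 8B.
U+004A: 1-byte form → 4A.
U+10437: 4-byte form → F0 90 90 B7.
U+7C03E: 4-byte form → F1 BC 80 BE.
U+2A03F: 4-byte form → F0 AA 80 BF.
Concatenated (18 bytes): 71 F0 A9 AB 8B 4A F0 90 90 B7 F1 BC 80 BE F0 AA 80 BF.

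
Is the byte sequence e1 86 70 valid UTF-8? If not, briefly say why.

invalid (non-continuation byte where continuation expected)

Leading byte 0xE1 = 11100001 → 3-byte form.
Byte 3 is 0x70 = 01110000, which is not 10xxxxxx — expected a continuation byte.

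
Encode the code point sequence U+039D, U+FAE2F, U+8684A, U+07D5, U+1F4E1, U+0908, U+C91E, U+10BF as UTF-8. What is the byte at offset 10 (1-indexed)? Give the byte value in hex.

1-indexed offset 10 is 0-indexed offset 9.
U+039D → 2-byte form CE 9D at offsets 0–1.
U+FAE2F → 4-byte form F3 BA B8 AF at offsets 2–5.
U+8684A → 4-byte form F2 86 A1 8A at offsets 6–9.
Offset 9 falls in char 3's range; it's byte 4 of F2 86 A1 8A = 0x8A.

0x8A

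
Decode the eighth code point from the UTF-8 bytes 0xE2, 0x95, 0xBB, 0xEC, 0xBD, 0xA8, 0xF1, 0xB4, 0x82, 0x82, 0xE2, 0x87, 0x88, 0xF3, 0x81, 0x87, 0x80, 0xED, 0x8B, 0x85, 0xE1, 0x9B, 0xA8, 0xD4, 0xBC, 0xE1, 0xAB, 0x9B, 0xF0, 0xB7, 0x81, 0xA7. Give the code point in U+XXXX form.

Offset 0: leading byte 0xE2 = 11100010 → 3-byte char #1 = E2 95 BB.
Offset 3: leading byte 0xEC = 11101100 → 3-byte char #2 = EC BD A8.
Offset 6: leading byte 0xF1 = 11110001 → 4-byte char #3 = F1 B4 82 82.
Offset 10: leading byte 0xE2 = 11100010 → 3-byte char #4 = E2 87 88.
Offset 13: leading byte 0xF3 = 11110011 → 4-byte char #5 = F3 81 87 80.
Offset 17: leading byte 0xED = 11101101 → 3-byte char #6 = ED 8B 85.
Offset 20: leading byte 0xE1 = 11100001 → 3-byte char #7 = E1 9B A8.
Offset 23: leading byte 0xD4 = 11010100 → 2-byte char #8 = D4 BC.
Leading byte 0xD4 = 11010100 matches 110xxxxx → 2-byte sequence.
Byte 1: 0xD4 = 11010100, payload 10100 (5 bits).
Byte 2: 0xBC = 10111100 (10xxxxxx ✓), payload 111100.
Concatenate: 10100111100 = 0x53C (11 bits → U+053C).

U+053C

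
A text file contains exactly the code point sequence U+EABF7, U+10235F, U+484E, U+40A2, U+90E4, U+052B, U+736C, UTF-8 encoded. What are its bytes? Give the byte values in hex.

F3 AA AF B7 F4 82 8D 9F E4 A1 8E E4 82 A2 E9 83 A4 D4 AB E7 8D AC

U+EABF7: 4-byte form → F3 AA AF B7.
U+10235F: 4-byte form → F4 82 8D 9F.
U+484E: 3-byte form → E4 A1 8E.
U+40A2: 3-byte form → E4 82 A2.
U+90E4: 3-byte form → E9 83 A4.
U+052B: 2-byte form → D4 AB.
U+736C: 3-byte form → E7 8D AC.
Concatenated (22 bytes): F3 AA AF B7 F4 82 8D 9F E4 A1 8E E4 82 A2 E9 83 A4 D4 AB E7 8D AC.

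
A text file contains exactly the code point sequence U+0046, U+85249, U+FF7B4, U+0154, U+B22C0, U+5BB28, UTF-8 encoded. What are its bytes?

46 F2 85 89 89 F3 BF 9E B4 C5 94 F2 B2 8B 80 F1 9B AC A8

U+0046: 1-byte form → 46.
U+85249: 4-byte form → F2 85 89 89.
U+FF7B4: 4-byte form → F3 BF 9E B4.
U+0154: 2-byte form → C5 94.
U+B22C0: 4-byte form → F2 B2 8B 80.
U+5BB28: 4-byte form → F1 9B AC A8.
Concatenated (19 bytes): 46 F2 85 89 89 F3 BF 9E B4 C5 94 F2 B2 8B 80 F1 9B AC A8.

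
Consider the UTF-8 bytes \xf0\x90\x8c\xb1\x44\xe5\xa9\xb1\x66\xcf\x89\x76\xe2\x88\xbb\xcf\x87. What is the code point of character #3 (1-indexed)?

Offset 0: leading byte 0xF0 = 11110000 → 4-byte char #1 = F0 90 8C B1.
Offset 4: leading byte 0x44 = 01000100 → 1-byte char #2 = 44.
Offset 5: leading byte 0xE5 = 11100101 → 3-byte char #3 = E5 A9 B1.
Leading byte 0xE5 = 11100101 matches 1110xxxx → 3-byte sequence.
Byte 1: 0xE5 = 11100101, payload 0101 (4 bits).
Byte 2: 0xA9 = 10101001 (10xxxxxx ✓), payload 101001.
Byte 3: 0xB1 = 10110001 (10xxxxxx ✓), payload 110001.
Concatenate: 0101101001110001 = 0x5A71 (16 bits → U+5A71).

U+5A71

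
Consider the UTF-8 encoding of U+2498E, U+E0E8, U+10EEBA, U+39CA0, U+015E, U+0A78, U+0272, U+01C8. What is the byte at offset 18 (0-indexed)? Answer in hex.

0xA9

U+2498E → 4-byte form F0 A4 A6 8E at offsets 0–3.
U+E0E8 → 3-byte form EE 83 A8 at offsets 4–6.
U+10EEBA → 4-byte form F4 8E BA BA at offsets 7–10.
U+39CA0 → 4-byte form F0 B9 B2 A0 at offsets 11–14.
U+015E → 2-byte form C5 9E at offsets 15–16.
U+0A78 → 3-byte form E0 A9 B8 at offsets 17–19.
Offset 18 falls in char 6's range; it's byte 2 of E0 A9 B8 = 0xA9.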